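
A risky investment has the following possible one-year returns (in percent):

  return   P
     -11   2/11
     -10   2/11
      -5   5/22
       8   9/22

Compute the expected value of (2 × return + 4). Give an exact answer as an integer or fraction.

E[2x+4] = (2/11)·(-18) + (2/11)·(-16) + (5/22)·(-6) + (9/22)·20
     = 7/11

7/11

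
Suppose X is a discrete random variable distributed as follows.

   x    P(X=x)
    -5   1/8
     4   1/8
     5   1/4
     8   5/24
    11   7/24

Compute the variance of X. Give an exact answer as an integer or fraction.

24

E[X] = (1/8)·(-5) + (1/8)·4 + (1/4)·5 + (5/24)·8 + (7/24)·11 = 6
E[X²] = (1/8)·25 + (1/8)·16 + (1/4)·25 + (5/24)·64 + (7/24)·121 = 60
Var(X) = 60 − (6)² = 24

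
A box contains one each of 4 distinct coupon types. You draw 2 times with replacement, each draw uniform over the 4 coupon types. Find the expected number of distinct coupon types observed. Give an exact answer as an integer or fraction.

7/4

Let Xⱼ=1 if type j appears at least once. P(Xⱼ=1) = 1 − ((4−1)/4)^2 = 7/16.
E[#distinct] = 4·7/16 = 7/4.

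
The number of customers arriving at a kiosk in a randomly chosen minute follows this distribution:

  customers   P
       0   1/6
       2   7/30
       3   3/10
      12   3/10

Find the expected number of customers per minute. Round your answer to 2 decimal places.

E[X] = (1/6)·0 + (7/30)·2 + (3/10)·3 + (3/10)·12
     = 149/30 ≈ 4.97

4.97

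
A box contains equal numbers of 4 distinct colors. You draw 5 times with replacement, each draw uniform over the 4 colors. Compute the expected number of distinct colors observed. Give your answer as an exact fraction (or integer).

Let Xⱼ=1 if type j appears at least once. P(Xⱼ=1) = 1 − ((4−1)/4)^5 = 781/1024.
E[#distinct] = 4·781/1024 = 781/256.

781/256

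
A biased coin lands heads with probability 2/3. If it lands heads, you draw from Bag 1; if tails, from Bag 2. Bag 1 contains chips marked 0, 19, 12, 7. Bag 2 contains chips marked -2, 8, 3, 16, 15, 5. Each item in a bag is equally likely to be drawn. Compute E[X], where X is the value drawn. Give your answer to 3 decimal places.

E[X | Bag 1] = (0 + 19 + 12 + 7)/4 = 19/2
E[X | Bag 2] = (-2 + 8 + 3 + 16 + 15 + 5)/6 = 15/2
E[X] = (2/3)·19/2 + (1/3)·15/2 = 53/6 ≈ 8.833

8.833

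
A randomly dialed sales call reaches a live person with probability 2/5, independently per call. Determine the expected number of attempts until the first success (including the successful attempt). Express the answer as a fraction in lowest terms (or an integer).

For a geometric distribution, E[trials] = 1/p = 1/(2/5) = 5/2.

5/2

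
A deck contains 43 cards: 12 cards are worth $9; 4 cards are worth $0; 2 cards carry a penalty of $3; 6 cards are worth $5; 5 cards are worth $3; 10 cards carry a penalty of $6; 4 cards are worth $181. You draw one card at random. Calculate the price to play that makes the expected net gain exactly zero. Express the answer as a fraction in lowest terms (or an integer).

E[payout] = (12/43)·9 + (4/43)·0 + (2/43)·(-3) + (6/43)·5 + (5/43)·3 + (10/43)·(-6) + (4/43)·181 = 811/43
Fair fee = E[payout] = 811/43

811/43 dollars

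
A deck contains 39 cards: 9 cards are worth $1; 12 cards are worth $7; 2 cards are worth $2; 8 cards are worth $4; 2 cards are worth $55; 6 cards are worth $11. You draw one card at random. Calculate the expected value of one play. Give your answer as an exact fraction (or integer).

E[payout] = (9/39)·1 + (12/39)·7 + (2/39)·2 + (8/39)·4 + (2/39)·55 + (6/39)·11 = 305/39

305/39 dollars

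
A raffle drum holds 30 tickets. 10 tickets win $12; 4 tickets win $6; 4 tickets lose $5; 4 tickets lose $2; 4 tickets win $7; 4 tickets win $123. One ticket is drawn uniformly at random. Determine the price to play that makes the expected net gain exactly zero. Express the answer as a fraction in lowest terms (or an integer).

106/5 dollars

E[payout] = (10/30)·12 + (4/30)·6 + (4/30)·(-5) + (4/30)·(-2) + (4/30)·7 + (4/30)·123 = 106/5
Fair fee = E[payout] = 106/5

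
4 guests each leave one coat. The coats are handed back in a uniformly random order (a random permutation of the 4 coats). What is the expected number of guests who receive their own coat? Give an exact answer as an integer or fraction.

Let Xᵢ = 1 if person i gets their own coat. For each i, P(Xᵢ=1) = 1/4.
By linearity of expectation, E[X₁+…+X_4] = 4·(1/4) = 1.

1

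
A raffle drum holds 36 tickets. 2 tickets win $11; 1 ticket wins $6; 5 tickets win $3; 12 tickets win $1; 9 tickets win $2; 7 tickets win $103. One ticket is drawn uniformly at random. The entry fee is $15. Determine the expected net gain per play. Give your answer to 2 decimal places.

E[payout] = (2/36)·11 + (1/36)·6 + (5/36)·3 + (12/36)·1 + (9/36)·2 + (7/36)·103 = 397/18
Expected profit = 397/18 − 15 = 127/18 ≈ $7.06

$7.06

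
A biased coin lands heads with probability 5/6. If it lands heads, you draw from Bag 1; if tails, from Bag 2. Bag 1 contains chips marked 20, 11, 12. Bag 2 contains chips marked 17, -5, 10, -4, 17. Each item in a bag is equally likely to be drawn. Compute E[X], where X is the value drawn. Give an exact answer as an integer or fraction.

E[X | Bag 1] = (20 + 11 + 12)/3 = 43/3
E[X | Bag 2] = (17 − 5 + 10 − 4 + 17)/5 = 7
E[X] = (5/6)·43/3 + (1/6)·7 = 118/9

118/9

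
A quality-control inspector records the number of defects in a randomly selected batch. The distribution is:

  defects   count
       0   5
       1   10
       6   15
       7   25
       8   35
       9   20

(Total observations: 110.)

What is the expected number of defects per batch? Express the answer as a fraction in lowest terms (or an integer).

Total = 110, so P(defects=0) = 5/110, etc.
E[X] = (1/22)·0 + (1/11)·1 + (3/22)·6 + (5/22)·7 + (7/22)·8 + (2/11)·9
     = 147/22

147/22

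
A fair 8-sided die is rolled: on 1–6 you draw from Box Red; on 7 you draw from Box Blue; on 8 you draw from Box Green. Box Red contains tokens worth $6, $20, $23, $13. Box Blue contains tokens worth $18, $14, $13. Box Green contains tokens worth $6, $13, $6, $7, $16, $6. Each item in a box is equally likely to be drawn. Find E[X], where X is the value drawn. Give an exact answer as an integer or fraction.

117/8 dollars

E[X | Box Red] = (6 + 20 + 23 + 13)/4 = 31/2
E[X | Box Blue] = (18 + 14 + 13)/3 = 15
E[X | Box Green] = (6 + 13 + 6 + 7 + 16 + 6)/6 = 9
E[X] = (3/4)·31/2 + (1/8)·15 + (1/8)·9 = 117/8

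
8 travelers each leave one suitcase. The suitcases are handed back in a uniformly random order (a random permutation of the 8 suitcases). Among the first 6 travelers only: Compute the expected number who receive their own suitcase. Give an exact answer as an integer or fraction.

Let Xᵢ = 1 if person i gets their own suitcase. For each i, P(Xᵢ=1) = 1/8.
By linearity of expectation, E[X₁+…+X_6] = 6·(1/8) = 3/4.

3/4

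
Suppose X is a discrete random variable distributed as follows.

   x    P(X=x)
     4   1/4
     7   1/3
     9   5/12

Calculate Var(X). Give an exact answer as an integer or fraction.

563/144

E[X] = (1/4)·4 + (1/3)·7 + (5/12)·9 = 85/12
E[X²] = (1/4)·16 + (1/3)·49 + (5/12)·81 = 649/12
Var(X) = 649/12 − (85/12)² = 563/144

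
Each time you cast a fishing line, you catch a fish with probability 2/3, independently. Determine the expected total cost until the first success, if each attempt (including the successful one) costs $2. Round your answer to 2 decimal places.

E[#attempts] = 1/p = 3/2; E[cost] = 2·3/2 = 3.
≈ 3.00

$3.00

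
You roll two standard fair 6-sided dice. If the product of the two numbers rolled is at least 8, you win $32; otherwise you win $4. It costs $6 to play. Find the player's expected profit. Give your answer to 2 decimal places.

E[payout] = (7/18)·4 + (11/18)·32 = 190/9
Expected profit = 190/9 − 6 = 136/9 ≈ $15.11

$15.11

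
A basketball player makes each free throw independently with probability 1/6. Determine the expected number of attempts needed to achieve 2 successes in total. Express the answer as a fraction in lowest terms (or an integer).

By linearity (sum of 2 independent geometric waits), E[trials] = 2/p = 2/(1/6) = 12.

12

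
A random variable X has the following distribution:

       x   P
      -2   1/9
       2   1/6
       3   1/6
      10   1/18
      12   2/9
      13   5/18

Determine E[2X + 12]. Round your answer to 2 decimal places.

26.89

E[2x+12] = (1/9)·8 + (1/6)·16 + (1/6)·18 + (1/18)·32 + (2/9)·36 + (5/18)·38
     = 242/9 ≈ 26.89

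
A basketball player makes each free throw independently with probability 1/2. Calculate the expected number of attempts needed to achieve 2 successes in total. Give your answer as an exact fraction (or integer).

By linearity (sum of 2 independent geometric waits), E[trials] = 2/p = 2/(1/2) = 4.

4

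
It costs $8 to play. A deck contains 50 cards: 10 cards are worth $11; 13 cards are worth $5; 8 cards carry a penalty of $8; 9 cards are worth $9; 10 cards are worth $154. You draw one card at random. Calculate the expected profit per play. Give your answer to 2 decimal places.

$26.64

E[payout] = (10/50)·11 + (13/50)·5 + (8/50)·(-8) + (9/50)·9 + (10/50)·154 = 866/25
Expected profit = 866/25 − 8 = 666/25 ≈ $26.64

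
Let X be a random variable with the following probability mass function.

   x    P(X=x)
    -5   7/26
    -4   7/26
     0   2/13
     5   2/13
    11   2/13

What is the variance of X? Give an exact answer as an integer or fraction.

22645/676

E[X] = (7/26)·(-5) + (7/26)·(-4) + (2/13)·0 + (2/13)·5 + (2/13)·11 = 1/26
E[X²] = (7/26)·25 + (7/26)·16 + (2/13)·0 + (2/13)·25 + (2/13)·121 = 67/2
Var(X) = 67/2 − (1/26)² = 22645/676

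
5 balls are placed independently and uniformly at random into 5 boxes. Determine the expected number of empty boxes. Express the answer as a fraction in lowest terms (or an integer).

Let Xⱼ=1 if box j is empty. P(Xⱼ=1) = ((5-1)/5)^5 = 1024/3125.
By linearity, E[#empty] = 5·1024/3125 = 1024/625.

1024/625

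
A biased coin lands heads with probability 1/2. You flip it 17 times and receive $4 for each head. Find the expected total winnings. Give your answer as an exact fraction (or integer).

$34

E[#heads] = 17·1/2 = 17/2 (linearity over flips).
E[winnings] = 4·17/2 = 34.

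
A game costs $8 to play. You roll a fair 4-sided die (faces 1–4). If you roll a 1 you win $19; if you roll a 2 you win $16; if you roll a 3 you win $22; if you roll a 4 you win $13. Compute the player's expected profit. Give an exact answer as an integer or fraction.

19/2 dollars

E[payout] = (1/4)·13 + (1/4)·16 + (1/4)·19 + (1/4)·22 = 35/2
Expected profit = 35/2 − 8 = 19/2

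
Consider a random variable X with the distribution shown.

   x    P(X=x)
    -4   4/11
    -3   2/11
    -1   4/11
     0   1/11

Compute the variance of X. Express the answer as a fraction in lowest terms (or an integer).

270/121

E[X] = (4/11)·(-4) + (2/11)·(-3) + (4/11)·(-1) + (1/11)·0 = -26/11
E[X²] = (4/11)·16 + (2/11)·9 + (4/11)·1 + (1/11)·0 = 86/11
Var(X) = 86/11 − (-26/11)² = 270/121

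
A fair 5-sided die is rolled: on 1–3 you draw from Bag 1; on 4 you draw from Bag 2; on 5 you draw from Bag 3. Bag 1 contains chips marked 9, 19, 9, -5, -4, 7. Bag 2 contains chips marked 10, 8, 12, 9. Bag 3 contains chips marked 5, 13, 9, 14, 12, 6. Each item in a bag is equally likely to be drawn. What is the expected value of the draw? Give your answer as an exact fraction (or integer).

E[X | Bag 1] = (9 + 19 + 9 − 5 − 4 + 7)/6 = 35/6
E[X | Bag 2] = (10 + 8 + 12 + 9)/4 = 39/4
E[X | Bag 3] = (5 + 13 + 9 + 14 + 12 + 6)/6 = 59/6
E[X] = (3/5)·35/6 + (1/5)·39/4 + (1/5)·59/6 = 89/12

89/12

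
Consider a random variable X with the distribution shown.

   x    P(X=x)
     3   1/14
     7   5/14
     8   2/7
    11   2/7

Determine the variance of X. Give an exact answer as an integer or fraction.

230/49

E[X] = (1/14)·3 + (5/14)·7 + (2/7)·8 + (2/7)·11 = 57/7
E[X²] = (1/14)·9 + (5/14)·49 + (2/7)·64 + (2/7)·121 = 71
Var(X) = 71 − (57/7)² = 230/49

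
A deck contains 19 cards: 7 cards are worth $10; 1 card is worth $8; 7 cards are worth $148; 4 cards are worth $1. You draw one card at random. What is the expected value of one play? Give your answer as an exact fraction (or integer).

E[payout] = (7/19)·10 + (1/19)·8 + (7/19)·148 + (4/19)·1 = 1118/19

1118/19 dollars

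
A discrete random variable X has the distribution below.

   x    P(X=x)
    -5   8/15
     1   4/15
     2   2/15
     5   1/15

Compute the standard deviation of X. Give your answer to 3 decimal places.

E[X] = -9/5, E[X²] = 79/5
Var(X) = E[X²] − (E[X])² = 79/5 − 81/25 = 314/25
SD(X) = √(314/25) ≈ 3.544

3.544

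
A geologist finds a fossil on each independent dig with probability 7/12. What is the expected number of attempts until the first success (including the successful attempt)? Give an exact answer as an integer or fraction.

12/7

For a geometric distribution, E[trials] = 1/p = 1/(7/12) = 12/7.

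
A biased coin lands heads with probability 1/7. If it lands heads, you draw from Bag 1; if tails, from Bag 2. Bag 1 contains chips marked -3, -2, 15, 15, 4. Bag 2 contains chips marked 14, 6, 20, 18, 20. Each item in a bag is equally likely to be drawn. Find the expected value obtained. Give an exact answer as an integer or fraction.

71/5

E[X | Bag 1] = (-3 − 2 + 15 + 15 + 4)/5 = 29/5
E[X | Bag 2] = (14 + 6 + 20 + 18 + 20)/5 = 78/5
E[X] = (1/7)·29/5 + (6/7)·78/5 = 71/5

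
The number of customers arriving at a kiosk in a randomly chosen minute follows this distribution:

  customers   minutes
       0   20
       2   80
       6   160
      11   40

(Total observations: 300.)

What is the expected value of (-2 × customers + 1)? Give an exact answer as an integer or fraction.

Total = 300, so P(customers=0) = 20/300, etc.
E[-2x+1] = (1/15)·1 + (4/15)·(-3) + (8/15)·(-11) + (2/15)·(-21)
     = -47/5

-47/5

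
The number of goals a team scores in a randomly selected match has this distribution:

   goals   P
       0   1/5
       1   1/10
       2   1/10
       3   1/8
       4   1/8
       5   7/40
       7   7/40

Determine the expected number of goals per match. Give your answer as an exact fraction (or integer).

E[X] = (1/5)·0 + (1/10)·1 + (1/10)·2 + (1/8)·3 + (1/8)·4 + (7/40)·5 + (7/40)·7
     = 131/40

131/40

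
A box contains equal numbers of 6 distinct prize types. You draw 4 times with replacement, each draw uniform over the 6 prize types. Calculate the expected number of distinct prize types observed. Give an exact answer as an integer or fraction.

671/216

Let Xⱼ=1 if type j appears at least once. P(Xⱼ=1) = 1 − ((6−1)/6)^4 = 671/1296.
E[#distinct] = 6·671/1296 = 671/216.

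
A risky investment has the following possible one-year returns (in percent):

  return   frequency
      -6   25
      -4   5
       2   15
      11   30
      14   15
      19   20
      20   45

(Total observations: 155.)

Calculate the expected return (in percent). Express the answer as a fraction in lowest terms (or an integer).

336/31

Total = 155, so P(return=-6) = 25/155, etc.
E[X] = (5/31)·(-6) + (1/31)·(-4) + (3/31)·2 + (6/31)·11 + (3/31)·14 + (4/31)·19 + (9/31)·20
     = 336/31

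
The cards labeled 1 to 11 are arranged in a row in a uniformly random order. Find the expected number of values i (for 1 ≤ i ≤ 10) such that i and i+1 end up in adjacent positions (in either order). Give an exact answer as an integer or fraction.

For each i ∈ {1,…,10}, let Xᵢ = 1 if i and i+1 are adjacent. P(Xᵢ=1) = 2·(11−1)!/11! = 2/11.
By linearity, E[ΣXᵢ] = (10)·(2/11) = 20/11.

20/11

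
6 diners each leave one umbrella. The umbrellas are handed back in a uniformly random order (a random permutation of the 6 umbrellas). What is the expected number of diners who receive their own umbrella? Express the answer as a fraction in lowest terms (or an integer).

1

Let Xᵢ = 1 if person i gets their own umbrella. For each i, P(Xᵢ=1) = 1/6.
By linearity of expectation, E[X₁+…+X_6] = 6·(1/6) = 1.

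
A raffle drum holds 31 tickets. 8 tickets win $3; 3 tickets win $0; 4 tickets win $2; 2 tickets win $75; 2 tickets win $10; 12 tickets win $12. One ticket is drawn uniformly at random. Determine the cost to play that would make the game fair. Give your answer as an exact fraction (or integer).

E[payout] = (8/31)·3 + (3/31)·0 + (4/31)·2 + (2/31)·75 + (2/31)·10 + (12/31)·12 = 346/31
Fair fee = E[payout] = 346/31

346/31 dollars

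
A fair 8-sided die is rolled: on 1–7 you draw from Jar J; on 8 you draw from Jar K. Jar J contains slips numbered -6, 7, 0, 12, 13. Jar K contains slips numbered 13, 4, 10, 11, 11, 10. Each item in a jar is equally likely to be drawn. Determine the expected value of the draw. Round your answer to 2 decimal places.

E[X | Jar J] = (-6 + 7 + 0 + 12 + 13)/5 = 26/5
E[X | Jar K] = (13 + 4 + 10 + 11 + 11 + 10)/6 = 59/6
E[X] = (7/8)·26/5 + (1/8)·59/6 = 1387/240 ≈ 5.78

5.78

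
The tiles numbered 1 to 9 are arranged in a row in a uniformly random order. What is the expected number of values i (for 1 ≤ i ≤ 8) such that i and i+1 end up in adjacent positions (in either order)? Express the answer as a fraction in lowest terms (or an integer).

16/9

For each i ∈ {1,…,8}, let Xᵢ = 1 if i and i+1 are adjacent. P(Xᵢ=1) = 2·(9−1)!/9! = 2/9.
By linearity, E[ΣXᵢ] = (8)·(2/9) = 16/9.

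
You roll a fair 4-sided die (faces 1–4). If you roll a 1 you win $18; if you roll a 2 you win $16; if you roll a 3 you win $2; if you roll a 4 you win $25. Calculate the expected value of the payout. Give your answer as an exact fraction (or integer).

61/4 dollars

E[payout] = (1/4)·2 + (1/4)·16 + (1/4)·18 + (1/4)·25 = 61/4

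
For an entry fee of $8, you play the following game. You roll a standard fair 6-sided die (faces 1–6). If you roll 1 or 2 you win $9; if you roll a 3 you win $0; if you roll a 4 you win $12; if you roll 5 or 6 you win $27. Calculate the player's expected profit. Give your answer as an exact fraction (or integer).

$6

E[payout] = (1/6)·0 + (1/3)·9 + (1/6)·12 + (1/3)·27 = 14
Expected profit = 14 − 8 = 6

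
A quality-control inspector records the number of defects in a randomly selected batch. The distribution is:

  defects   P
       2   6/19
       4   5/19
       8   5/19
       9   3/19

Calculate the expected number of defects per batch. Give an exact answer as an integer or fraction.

E[X] = (6/19)·2 + (5/19)·4 + (5/19)·8 + (3/19)·9
     = 99/19

99/19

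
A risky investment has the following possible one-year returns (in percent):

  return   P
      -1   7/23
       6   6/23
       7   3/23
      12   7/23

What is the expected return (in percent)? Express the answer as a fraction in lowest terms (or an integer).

E[X] = (7/23)·(-1) + (6/23)·6 + (3/23)·7 + (7/23)·12
     = 134/23

134/23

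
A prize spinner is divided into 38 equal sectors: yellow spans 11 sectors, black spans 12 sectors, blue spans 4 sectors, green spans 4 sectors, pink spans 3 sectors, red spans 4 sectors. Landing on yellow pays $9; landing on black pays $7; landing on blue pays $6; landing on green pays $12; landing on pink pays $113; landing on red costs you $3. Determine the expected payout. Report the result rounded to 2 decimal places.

E[payout] = (11/38)·9 + (12/38)·7 + (4/38)·6 + (4/38)·12 + (3/38)·113 + (4/38)·(-3) = 291/19
≈ $15.32

$15.32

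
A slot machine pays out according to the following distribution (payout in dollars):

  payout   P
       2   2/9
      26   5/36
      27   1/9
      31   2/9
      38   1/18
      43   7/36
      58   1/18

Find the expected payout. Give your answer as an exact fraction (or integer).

E[X] = (2/9)·2 + (5/36)·26 + (1/9)·27 + (2/9)·31 + (1/18)·38 + (7/36)·43 + (1/18)·58
     = 995/36

995/36 dollars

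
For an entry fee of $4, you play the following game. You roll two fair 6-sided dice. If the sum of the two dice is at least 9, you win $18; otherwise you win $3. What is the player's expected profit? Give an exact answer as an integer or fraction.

19/6 dollars

E[payout] = (13/18)·3 + (5/18)·18 = 43/6
Expected profit = 43/6 − 4 = 19/6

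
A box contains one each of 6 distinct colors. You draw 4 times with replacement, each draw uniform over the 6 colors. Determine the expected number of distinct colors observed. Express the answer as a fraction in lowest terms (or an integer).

Let Xⱼ=1 if type j appears at least once. P(Xⱼ=1) = 1 − ((6−1)/6)^4 = 671/1296.
E[#distinct] = 6·671/1296 = 671/216.

671/216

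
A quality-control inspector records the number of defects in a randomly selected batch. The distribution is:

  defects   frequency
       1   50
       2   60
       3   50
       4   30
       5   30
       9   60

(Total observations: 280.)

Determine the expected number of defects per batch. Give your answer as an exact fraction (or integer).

113/28

Total = 280, so P(defects=1) = 50/280, etc.
E[X] = (5/28)·1 + (3/14)·2 + (5/28)·3 + (3/28)·4 + (3/28)·5 + (3/14)·9
     = 113/28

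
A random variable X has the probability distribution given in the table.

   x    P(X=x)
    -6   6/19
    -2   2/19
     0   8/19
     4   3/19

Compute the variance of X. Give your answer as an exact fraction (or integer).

E[X] = (6/19)·(-6) + (2/19)·(-2) + (8/19)·0 + (3/19)·4 = -28/19
E[X²] = (6/19)·36 + (2/19)·4 + (8/19)·0 + (3/19)·16 = 272/19
Var(X) = 272/19 − (-28/19)² = 4384/361

4384/361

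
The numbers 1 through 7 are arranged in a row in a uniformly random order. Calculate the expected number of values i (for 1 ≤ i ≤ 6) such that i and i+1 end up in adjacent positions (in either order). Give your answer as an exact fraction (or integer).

For each i ∈ {1,…,6}, let Xᵢ = 1 if i and i+1 are adjacent. P(Xᵢ=1) = 2·(7−1)!/7! = 2/7.
By linearity, E[ΣXᵢ] = (6)·(2/7) = 12/7.

12/7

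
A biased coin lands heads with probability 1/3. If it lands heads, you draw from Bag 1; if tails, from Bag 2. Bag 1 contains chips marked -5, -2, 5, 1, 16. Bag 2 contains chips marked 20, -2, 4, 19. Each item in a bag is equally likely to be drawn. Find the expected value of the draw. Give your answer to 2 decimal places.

E[X | Bag 1] = (-5 − 2 + 5 + 1 + 16)/5 = 3
E[X | Bag 2] = (20 − 2 + 4 + 19)/4 = 41/4
E[X] = (1/3)·3 + (2/3)·41/4 = 47/6 ≈ 7.83

7.83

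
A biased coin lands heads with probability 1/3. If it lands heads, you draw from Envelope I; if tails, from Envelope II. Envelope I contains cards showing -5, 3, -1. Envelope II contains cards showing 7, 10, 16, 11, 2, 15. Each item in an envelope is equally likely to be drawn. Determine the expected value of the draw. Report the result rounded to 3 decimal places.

E[X | Envelope I] = (-5 + 3 − 1)/3 = -1
E[X | Envelope II] = (7 + 10 + 16 + 11 + 2 + 15)/6 = 61/6
E[X] = (1/3)·(-1) + (2/3)·61/6 = 58/9 ≈ 6.444

6.444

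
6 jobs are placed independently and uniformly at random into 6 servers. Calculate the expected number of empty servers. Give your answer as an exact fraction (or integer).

15625/7776

Let Xⱼ=1 if server j is empty. P(Xⱼ=1) = ((6-1)/6)^6 = 15625/46656.
By linearity, E[#empty] = 6·15625/46656 = 15625/7776.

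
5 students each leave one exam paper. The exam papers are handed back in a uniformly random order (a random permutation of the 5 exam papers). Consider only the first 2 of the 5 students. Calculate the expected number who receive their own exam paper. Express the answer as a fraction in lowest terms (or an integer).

2/5

Let Xᵢ = 1 if person i gets their own exam paper. For each i, P(Xᵢ=1) = 1/5.
By linearity of expectation, E[X₁+…+X_2] = 2·(1/5) = 2/5.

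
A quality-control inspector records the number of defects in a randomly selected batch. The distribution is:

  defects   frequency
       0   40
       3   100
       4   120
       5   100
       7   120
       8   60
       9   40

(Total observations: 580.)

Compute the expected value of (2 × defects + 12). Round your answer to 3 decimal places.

Total = 580, so P(defects=0) = 40/580, etc.
E[2x+12] = (2/29)·12 + (5/29)·18 + (6/29)·20 + (5/29)·22 + (6/29)·26 + (3/29)·28 + (2/29)·30
     = 644/29 ≈ 22.207

22.207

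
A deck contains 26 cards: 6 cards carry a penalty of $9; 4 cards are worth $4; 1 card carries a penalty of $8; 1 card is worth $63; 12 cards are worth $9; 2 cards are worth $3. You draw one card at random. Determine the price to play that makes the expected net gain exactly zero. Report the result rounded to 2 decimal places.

$5.04

E[payout] = (6/26)·(-9) + (4/26)·4 + (1/26)·(-8) + (1/26)·63 + (12/26)·9 + (2/26)·3 = 131/26
Fair fee = E[payout] = 131/26 ≈ $5.04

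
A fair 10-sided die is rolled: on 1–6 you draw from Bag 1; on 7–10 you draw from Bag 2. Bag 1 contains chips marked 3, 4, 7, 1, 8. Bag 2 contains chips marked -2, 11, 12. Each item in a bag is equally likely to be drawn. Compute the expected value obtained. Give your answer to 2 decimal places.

E[X | Bag 1] = (3 + 4 + 7 + 1 + 8)/5 = 23/5
E[X | Bag 2] = (-2 + 11 + 12)/3 = 7
E[X] = (3/5)·23/5 + (2/5)·7 = 139/25 ≈ 5.56

5.56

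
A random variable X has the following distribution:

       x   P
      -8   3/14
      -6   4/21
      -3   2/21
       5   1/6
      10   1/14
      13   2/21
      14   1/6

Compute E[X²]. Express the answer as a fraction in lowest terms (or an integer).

163/2

E[X²] = (3/14)·64 + (4/21)·36 + (2/21)·9 + (1/6)·25 + (1/14)·100 + (2/21)·169 + (1/6)·196
     = 163/2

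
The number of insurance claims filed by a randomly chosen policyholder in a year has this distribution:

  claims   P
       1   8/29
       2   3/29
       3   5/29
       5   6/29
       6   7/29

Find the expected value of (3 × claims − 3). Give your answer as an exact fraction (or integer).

216/29

E[3x-3] = (8/29)·0 + (3/29)·3 + (5/29)·6 + (6/29)·12 + (7/29)·15
     = 216/29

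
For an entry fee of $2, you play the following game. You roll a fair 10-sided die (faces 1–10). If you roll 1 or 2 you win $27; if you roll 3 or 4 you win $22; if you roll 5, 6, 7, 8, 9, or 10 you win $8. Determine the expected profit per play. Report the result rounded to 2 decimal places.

$12.60

E[payout] = (3/5)·8 + (1/5)·22 + (1/5)·27 = 73/5
Expected profit = 73/5 − 2 = 63/5 ≈ $12.60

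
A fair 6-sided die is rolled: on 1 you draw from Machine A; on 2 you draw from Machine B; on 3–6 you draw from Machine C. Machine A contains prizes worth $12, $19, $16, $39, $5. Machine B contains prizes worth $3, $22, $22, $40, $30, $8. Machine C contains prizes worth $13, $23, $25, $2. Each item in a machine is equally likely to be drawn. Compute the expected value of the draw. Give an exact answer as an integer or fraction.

E[X | Machine A] = (12 + 19 + 16 + 39 + 5)/5 = 91/5
E[X | Machine B] = (3 + 22 + 22 + 40 + 30 + 8)/6 = 125/6
E[X | Machine C] = (13 + 23 + 25 + 2)/4 = 63/4
E[X] = (1/6)·91/5 + (1/6)·125/6 + (2/3)·63/4 = 3061/180

3061/180 dollars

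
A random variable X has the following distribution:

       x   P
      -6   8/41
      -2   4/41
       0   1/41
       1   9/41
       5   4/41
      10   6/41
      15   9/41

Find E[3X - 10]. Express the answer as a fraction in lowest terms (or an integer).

94/41

E[3x-10] = (8/41)·(-28) + (4/41)·(-16) + (1/41)·(-10) + (9/41)·(-7) + (4/41)·5 + (6/41)·20 + (9/41)·35
     = 94/41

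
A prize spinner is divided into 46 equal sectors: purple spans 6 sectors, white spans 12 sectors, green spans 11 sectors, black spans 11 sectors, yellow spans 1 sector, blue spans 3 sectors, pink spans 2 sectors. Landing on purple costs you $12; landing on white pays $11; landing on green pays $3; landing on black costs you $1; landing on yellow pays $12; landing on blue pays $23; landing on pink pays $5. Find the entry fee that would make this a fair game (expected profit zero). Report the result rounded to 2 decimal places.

E[payout] = (6/46)·(-12) + (12/46)·11 + (11/46)·3 + (11/46)·(-1) + (1/46)·12 + (3/46)·23 + (2/46)·5 = 173/46
Fair fee = E[payout] = 173/46 ≈ $3.76

$3.76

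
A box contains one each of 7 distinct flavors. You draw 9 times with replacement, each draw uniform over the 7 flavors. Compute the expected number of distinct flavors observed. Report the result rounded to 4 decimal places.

5.2519

Let Xⱼ=1 if type j appears at least once. P(Xⱼ=1) = 1 − ((7−1)/7)^9 = 30275911/40353607.
E[#distinct] = 7·30275911/40353607 = 30275911/5764801.
≈ 5.2519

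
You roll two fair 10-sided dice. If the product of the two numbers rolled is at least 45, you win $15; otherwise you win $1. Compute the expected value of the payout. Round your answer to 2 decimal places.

$4.64

E[payout] = (37/50)·1 + (13/50)·15 = 116/25
≈ $4.64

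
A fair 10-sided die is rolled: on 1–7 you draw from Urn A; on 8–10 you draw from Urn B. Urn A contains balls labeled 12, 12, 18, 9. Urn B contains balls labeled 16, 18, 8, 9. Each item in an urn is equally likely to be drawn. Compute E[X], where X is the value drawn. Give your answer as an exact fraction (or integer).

E[X | Urn A] = (12 + 12 + 18 + 9)/4 = 51/4
E[X | Urn B] = (16 + 18 + 8 + 9)/4 = 51/4
E[X] = (7/10)·51/4 + (3/10)·51/4 = 51/4

51/4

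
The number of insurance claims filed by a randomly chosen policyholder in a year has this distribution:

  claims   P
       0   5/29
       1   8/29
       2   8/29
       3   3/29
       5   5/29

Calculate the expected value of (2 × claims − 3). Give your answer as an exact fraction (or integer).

E[2x-3] = (5/29)·(-3) + (8/29)·(-1) + (8/29)·1 + (3/29)·3 + (5/29)·7
     = 1

1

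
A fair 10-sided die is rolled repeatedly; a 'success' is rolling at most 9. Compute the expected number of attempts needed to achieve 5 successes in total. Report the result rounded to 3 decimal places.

By linearity (sum of 5 independent geometric waits), E[trials] = 5/p = 5/(9/10) = 50/9.
≈ 5.556

5.556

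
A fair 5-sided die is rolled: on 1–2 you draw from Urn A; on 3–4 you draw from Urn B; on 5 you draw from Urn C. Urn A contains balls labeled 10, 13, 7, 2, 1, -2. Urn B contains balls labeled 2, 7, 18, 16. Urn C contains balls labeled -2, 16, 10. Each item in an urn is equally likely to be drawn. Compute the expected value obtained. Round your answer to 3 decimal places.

E[X | Urn A] = (10 + 13 + 7 + 2 + 1 − 2)/6 = 31/6
E[X | Urn B] = (2 + 7 + 18 + 16)/4 = 43/4
E[X | Urn C] = (-2 + 16 + 10)/3 = 8
E[X] = (2/5)·31/6 + (2/5)·43/4 + (1/5)·8 = 239/30 ≈ 7.967

7.967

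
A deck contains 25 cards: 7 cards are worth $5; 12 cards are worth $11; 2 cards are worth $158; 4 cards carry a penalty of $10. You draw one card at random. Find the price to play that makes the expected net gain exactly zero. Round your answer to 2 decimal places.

$17.72

E[payout] = (7/25)·5 + (12/25)·11 + (2/25)·158 + (4/25)·(-10) = 443/25
Fair fee = E[payout] = 443/25 ≈ $17.72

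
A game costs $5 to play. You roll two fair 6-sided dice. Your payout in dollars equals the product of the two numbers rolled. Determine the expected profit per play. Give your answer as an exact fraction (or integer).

29/4 dollars

Distribution of the product of the two numbers rolled: 1 w.p. 1/36, 2 w.p. 1/18, 3 w.p. 1/18, 4 w.p. 1/12, 5 w.p. 1/18, 6 w.p. 1/9, …
E[payout] = (1/36)·1 + (1/18)·2 + (1/18)·3 + (1/12)·4 + (1/18)·5 + (1/9)·6 + (1/18)·8 + (1/36)·9 + (1/18)·10 + (1/9)·12 + (1/18)·15 + (1/36)·16 + (1/18)·18 + (1/18)·20 + (1/18)·24 + (1/36)·25 + (1/18)·30 + (1/36)·36 = 49/4
Expected profit = 49/4 − 5 = 29/4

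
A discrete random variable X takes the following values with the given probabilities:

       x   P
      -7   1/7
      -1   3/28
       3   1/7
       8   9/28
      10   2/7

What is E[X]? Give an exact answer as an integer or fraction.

E[X] = (1/7)·(-7) + (3/28)·(-1) + (1/7)·3 + (9/28)·8 + (2/7)·10
     = 19/4

19/4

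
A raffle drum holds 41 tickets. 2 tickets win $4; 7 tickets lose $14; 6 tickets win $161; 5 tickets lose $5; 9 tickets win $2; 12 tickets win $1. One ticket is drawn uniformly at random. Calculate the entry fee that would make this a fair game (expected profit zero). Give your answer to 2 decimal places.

$21.49

E[payout] = (2/41)·4 + (7/41)·(-14) + (6/41)·161 + (5/41)·(-5) + (9/41)·2 + (12/41)·1 = 881/41
Fair fee = E[payout] = 881/41 ≈ $21.49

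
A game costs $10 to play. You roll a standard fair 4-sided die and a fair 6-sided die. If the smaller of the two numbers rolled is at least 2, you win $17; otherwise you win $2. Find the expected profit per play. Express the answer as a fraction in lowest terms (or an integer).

E[payout] = (3/8)·2 + (5/8)·17 = 91/8
Expected profit = 91/8 − 10 = 11/8

11/8 dollars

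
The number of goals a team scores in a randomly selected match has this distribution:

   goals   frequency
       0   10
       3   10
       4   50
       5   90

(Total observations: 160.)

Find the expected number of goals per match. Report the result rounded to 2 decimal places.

Total = 160, so P(goals=0) = 10/160, etc.
E[X] = (1/16)·0 + (1/16)·3 + (5/16)·4 + (9/16)·5
     = 17/4 ≈ 4.25

4.25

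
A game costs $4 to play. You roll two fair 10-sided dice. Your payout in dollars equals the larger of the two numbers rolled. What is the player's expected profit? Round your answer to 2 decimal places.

$3.15

Distribution of the larger of the two numbers rolled: 1 w.p. 1/100, 2 w.p. 3/100, 3 w.p. 1/20, 4 w.p. 7/100, 5 w.p. 9/100, 6 w.p. 11/100, …
E[payout] = (1/100)·1 + (3/100)·2 + (1/20)·3 + (7/100)·4 + (9/100)·5 + (11/100)·6 + (13/100)·7 + (3/20)·8 + (17/100)·9 + (19/100)·10 = 143/20
Expected profit = 143/20 − 4 = 63/20 ≈ $3.15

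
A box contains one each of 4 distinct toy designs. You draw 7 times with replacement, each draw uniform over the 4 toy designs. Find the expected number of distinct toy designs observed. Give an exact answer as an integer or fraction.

Let Xⱼ=1 if type j appears at least once. P(Xⱼ=1) = 1 − ((4−1)/4)^7 = 14197/16384.
E[#distinct] = 4·14197/16384 = 14197/4096.

14197/4096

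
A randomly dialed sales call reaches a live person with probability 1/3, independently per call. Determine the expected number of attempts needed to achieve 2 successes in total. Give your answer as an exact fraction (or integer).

6

By linearity (sum of 2 independent geometric waits), E[trials] = 2/p = 2/(1/3) = 6.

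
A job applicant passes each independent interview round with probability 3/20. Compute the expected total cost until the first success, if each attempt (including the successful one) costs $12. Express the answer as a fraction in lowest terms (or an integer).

E[#attempts] = 1/p = 20/3; E[cost] = 12·20/3 = 80.

$80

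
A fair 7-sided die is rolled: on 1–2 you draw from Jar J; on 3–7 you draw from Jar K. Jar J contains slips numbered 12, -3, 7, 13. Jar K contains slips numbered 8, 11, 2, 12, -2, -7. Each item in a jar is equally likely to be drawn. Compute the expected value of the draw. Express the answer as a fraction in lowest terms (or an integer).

E[X | Jar J] = (12 − 3 + 7 + 13)/4 = 29/4
E[X | Jar K] = (8 + 11 + 2 + 12 − 2 − 7)/6 = 4
E[X] = (2/7)·29/4 + (5/7)·4 = 69/14

69/14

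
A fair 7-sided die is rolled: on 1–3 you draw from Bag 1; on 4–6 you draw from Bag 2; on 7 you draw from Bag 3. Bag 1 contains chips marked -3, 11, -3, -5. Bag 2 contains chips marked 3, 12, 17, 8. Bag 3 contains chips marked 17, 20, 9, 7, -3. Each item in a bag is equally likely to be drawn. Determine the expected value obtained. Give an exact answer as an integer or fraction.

E[X | Bag 1] = (-3 + 11 − 3 − 5)/4 = 0
E[X | Bag 2] = (3 + 12 + 17 + 8)/4 = 10
E[X | Bag 3] = (17 + 20 + 9 + 7 − 3)/5 = 10
E[X] = (3/7)·0 + (3/7)·10 + (1/7)·10 = 40/7

40/7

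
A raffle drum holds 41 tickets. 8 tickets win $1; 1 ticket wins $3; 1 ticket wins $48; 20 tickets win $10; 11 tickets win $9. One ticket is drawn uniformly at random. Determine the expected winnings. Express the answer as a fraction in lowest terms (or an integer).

E[payout] = (8/41)·1 + (1/41)·3 + (1/41)·48 + (20/41)·10 + (11/41)·9 = 358/41

358/41 dollars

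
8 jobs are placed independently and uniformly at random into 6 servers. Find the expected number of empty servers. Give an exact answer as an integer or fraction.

390625/279936

Let Xⱼ=1 if server j is empty. P(Xⱼ=1) = ((6-1)/6)^8 = 390625/1679616.
By linearity, E[#empty] = 6·390625/1679616 = 390625/279936.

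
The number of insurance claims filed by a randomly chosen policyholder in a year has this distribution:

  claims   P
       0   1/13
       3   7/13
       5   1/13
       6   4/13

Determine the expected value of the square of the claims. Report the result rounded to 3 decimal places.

17.846

E[X²] = (1/13)·0 + (7/13)·9 + (1/13)·25 + (4/13)·36
     = 232/13 ≈ 17.846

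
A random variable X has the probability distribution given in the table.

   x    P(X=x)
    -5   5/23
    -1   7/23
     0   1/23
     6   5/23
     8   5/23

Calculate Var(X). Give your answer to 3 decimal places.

E[X] = (5/23)·(-5) + (7/23)·(-1) + (1/23)·0 + (5/23)·6 + (5/23)·8 = 38/23
E[X²] = (5/23)·25 + (7/23)·1 + (1/23)·0 + (5/23)·36 + (5/23)·64 = 632/23
Var(X) = 632/23 − (38/23)² = 13092/529 ≈ 24.749

24.749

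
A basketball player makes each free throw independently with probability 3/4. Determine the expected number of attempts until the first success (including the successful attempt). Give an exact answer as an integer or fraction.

4/3

For a geometric distribution, E[trials] = 1/p = 1/(3/4) = 4/3.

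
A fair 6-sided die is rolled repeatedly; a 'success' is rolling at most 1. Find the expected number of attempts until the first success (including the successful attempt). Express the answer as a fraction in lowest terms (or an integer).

6

For a geometric distribution, E[trials] = 1/p = 1/(1/6) = 6.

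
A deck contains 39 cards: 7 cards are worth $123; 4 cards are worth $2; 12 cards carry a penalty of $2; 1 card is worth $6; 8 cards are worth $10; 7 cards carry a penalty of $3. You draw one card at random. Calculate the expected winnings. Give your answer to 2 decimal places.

E[payout] = (7/39)·123 + (4/39)·2 + (12/39)·(-2) + (1/39)·6 + (8/39)·10 + (7/39)·(-3) = 70/3
≈ $23.33

$23.33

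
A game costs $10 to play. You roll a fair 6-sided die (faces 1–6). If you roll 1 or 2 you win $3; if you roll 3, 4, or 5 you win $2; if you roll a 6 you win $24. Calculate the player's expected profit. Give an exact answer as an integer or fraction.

E[payout] = (1/2)·2 + (1/3)·3 + (1/6)·24 = 6
Expected profit = 6 − 10 = -4

-$4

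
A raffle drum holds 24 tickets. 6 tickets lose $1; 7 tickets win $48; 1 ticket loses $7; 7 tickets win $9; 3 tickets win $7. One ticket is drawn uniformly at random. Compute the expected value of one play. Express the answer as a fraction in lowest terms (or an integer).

407/24 dollars

E[payout] = (6/24)·(-1) + (7/24)·48 + (1/24)·(-7) + (7/24)·9 + (3/24)·7 = 407/24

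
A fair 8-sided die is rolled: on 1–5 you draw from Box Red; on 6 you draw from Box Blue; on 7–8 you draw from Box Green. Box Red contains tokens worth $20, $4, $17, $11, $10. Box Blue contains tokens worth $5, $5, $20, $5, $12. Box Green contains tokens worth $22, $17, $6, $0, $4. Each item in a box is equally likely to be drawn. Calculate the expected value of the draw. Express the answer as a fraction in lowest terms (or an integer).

91/8 dollars

E[X | Box Red] = (20 + 4 + 17 + 11 + 10)/5 = 62/5
E[X | Box Blue] = (5 + 5 + 20 + 5 + 12)/5 = 47/5
E[X | Box Green] = (22 + 17 + 6 + 0 + 4)/5 = 49/5
E[X] = (5/8)·62/5 + (1/8)·47/5 + (1/4)·49/5 = 91/8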